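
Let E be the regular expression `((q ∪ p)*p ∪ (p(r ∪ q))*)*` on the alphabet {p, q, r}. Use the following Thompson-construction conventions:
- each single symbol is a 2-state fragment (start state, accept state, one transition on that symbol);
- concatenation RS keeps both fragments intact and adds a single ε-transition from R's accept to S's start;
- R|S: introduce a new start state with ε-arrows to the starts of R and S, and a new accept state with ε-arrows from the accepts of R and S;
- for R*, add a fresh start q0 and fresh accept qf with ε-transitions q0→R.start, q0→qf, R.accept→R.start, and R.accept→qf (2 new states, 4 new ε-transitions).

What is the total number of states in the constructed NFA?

24

Building bottom-up:
Each of the 6 symbol leaves contributes a 2-state fragment.
  q ∪ p = 6 states
  (q ∪ p)* = 8 states
  (q ∪ p)*p = 10 states
  r ∪ q = 6 states
  p(r ∪ q) = 8 states
  (p(r ∪ q))* = 10 states
  (q ∪ p)*p ∪ (p(r ∪ q))* = 22 states
  ((q ∪ p)*p ∪ (p(r ∪ q))*)* = 24 states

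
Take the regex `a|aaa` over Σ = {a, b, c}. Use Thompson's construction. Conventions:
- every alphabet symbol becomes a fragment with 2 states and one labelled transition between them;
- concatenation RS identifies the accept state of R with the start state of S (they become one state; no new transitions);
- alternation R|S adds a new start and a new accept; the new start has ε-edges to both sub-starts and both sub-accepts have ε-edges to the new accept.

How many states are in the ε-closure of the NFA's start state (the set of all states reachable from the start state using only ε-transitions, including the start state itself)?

Compute the ε-closure size of each fragment's start state recursively; a symbol fragment's start has no outgoing ε-edge, so its closure is just itself (size 1).
  aaa : same as the first factor's closure: |closure| = 1
  a|aaa : new start ε-reaches every alternative's start; none of them accept ε, so the new accept is not reached: |closure| = 1 + 1 + 1 = 3

3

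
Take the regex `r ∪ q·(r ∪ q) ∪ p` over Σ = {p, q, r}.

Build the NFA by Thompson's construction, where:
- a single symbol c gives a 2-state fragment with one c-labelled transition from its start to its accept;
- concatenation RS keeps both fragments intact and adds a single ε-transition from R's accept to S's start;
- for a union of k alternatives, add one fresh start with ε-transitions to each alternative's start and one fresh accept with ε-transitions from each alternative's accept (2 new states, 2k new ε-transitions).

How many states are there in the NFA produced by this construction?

By structural recursion:
Each of the 5 symbol leaves contributes a 2-state fragment.
  r ∪ q = 6 states
  q·(r ∪ q) = 8 states
  r ∪ q·(r ∪ q) ∪ p = 14 states

14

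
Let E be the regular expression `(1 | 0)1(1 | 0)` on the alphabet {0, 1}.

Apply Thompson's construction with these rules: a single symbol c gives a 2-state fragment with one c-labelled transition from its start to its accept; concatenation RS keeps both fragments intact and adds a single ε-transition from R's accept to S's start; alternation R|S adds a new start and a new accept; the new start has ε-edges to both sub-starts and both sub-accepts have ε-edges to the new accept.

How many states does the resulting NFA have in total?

14

Bottom-up over the parse tree:
Each of the 5 symbol leaves contributes a 2-state fragment.
  1 | 0 = 6 states
  1 | 0 = 6 states
  (1 | 0)1(1 | 0) = 14 states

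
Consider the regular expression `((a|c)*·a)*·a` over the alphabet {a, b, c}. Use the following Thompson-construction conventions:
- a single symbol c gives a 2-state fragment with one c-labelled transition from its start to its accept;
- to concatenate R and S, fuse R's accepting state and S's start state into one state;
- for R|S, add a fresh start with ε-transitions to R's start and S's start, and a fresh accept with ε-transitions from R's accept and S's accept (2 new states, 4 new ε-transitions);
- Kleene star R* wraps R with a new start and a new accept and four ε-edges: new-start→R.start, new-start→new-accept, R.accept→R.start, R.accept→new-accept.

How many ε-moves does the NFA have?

Recursing over subexpressions:
Each of the 4 symbol leaves contributes 0 ε-transitions.
  a|c = 4 ε-transitions
  (a|c)* = 8 ε-transitions
  (a|c)*·a = 8 ε-transitions
  ((a|c)*·a)* = 12 ε-transitions
  ((a|c)*·a)*·a = 12 ε-transitions

12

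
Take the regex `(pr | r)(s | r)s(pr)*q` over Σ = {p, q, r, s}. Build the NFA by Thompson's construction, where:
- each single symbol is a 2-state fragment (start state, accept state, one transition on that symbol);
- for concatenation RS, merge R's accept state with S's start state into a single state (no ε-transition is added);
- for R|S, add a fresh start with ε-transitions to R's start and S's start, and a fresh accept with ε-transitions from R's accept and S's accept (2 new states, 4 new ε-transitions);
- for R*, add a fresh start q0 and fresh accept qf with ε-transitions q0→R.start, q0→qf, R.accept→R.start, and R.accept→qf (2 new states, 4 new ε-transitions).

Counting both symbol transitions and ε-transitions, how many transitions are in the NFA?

21

Per subexpression:
Each of the 9 symbol leaves contributes 1 transition (1 symbol, 0 ε).
  pr — 2 transitions (2 symbol, 0 ε)
  pr | r — 7 transitions (3 symbol, 4 ε)
  s | r — 6 transitions (2 symbol, 4 ε)
  pr — 2 transitions (2 symbol, 0 ε)
  (pr)* — 6 transitions (2 symbol, 4 ε)
  (pr | r)(s | r)s(pr)*q — 21 transitions (9 symbol, 12 ε)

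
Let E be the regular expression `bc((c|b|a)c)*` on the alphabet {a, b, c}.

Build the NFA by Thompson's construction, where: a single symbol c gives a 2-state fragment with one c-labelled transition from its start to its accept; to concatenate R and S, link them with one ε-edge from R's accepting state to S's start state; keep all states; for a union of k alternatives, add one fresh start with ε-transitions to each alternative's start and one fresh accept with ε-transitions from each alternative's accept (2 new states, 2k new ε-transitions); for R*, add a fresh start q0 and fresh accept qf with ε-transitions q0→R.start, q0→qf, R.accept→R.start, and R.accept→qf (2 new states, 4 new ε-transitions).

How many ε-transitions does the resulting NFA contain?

13

Bottom-up over the parse tree:
Each of the 6 symbol leaves contributes 0 ε-transitions.
  c|b|a = 6 ε-transitions
  (c|b|a)c = 7 ε-transitions
  ((c|b|a)c)* = 11 ε-transitions
  bc((c|b|a)c)* = 13 ε-transitions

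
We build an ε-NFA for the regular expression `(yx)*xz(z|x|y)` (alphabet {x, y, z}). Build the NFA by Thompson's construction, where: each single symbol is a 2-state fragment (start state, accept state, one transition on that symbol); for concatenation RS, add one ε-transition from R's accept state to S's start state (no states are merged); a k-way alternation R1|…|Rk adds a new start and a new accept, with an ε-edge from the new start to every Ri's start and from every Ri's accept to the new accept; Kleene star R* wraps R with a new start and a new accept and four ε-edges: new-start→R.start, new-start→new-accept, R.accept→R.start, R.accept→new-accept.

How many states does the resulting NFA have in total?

18

Building bottom-up:
Each of the 7 symbol leaves contributes a 2-state fragment.
  yx — 4 states
  (yx)* — 6 states
  z|x|y — 8 states
  (yx)*xz(z|x|y) — 18 states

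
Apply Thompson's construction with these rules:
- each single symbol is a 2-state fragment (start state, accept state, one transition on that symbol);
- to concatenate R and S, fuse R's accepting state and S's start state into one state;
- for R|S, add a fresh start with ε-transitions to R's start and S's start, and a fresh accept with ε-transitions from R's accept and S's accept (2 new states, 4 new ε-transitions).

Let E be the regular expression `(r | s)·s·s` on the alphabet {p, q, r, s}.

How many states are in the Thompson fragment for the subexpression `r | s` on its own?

6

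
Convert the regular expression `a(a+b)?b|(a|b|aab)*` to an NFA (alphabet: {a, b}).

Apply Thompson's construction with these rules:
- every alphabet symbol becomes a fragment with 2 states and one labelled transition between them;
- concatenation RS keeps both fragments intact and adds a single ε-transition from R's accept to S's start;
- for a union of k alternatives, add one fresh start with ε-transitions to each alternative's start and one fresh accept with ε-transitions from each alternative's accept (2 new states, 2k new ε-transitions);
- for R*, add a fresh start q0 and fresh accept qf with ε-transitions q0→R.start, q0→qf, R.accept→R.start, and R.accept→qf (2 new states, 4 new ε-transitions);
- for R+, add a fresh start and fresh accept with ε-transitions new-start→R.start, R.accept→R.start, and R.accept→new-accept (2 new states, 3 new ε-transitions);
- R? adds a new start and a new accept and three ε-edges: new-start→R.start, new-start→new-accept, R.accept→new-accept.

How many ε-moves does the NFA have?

25

Recursing over subexpressions:
Each of the 9 symbol leaves contributes 0 ε-transitions.
  a+ → 3 ε-transitions
  a+b → 4 ε-transitions
  (a+b)? → 7 ε-transitions
  a(a+b)?b → 9 ε-transitions
  aab → 2 ε-transitions
  a|b|aab → 8 ε-transitions
  (a|b|aab)* → 12 ε-transitions
  a(a+b)?b|(a|b|aab)* → 25 ε-transitions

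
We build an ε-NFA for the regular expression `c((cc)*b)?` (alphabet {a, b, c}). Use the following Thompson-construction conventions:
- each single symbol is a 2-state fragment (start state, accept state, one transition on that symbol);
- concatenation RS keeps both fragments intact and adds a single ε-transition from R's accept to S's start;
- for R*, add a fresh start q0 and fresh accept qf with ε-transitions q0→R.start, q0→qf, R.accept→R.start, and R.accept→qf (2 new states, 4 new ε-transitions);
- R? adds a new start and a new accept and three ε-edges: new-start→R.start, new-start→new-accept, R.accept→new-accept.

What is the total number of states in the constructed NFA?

12

Per subexpression:
Each of the 4 symbol leaves contributes a 2-state fragment.
  cc = 4 states
  (cc)* = 6 states
  (cc)*b = 8 states
  ((cc)*b)? = 10 states
  c((cc)*b)? = 12 states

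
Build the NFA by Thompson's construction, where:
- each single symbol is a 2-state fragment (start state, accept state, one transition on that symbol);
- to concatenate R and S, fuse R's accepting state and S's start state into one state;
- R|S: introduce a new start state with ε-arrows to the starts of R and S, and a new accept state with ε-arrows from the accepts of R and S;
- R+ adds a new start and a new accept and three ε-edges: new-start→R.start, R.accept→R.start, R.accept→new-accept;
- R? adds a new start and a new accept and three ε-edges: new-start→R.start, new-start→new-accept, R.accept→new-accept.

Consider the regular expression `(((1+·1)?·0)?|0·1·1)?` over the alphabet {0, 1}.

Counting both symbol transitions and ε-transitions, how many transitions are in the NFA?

Bottom-up over the parse tree:
Each of the 6 symbol leaves contributes 1 transition (1 symbol, 0 ε).
  1+ : 4 transitions (1 symbol, 3 ε)
  1+·1 : 5 transitions (2 symbol, 3 ε)
  (1+·1)? : 8 transitions (2 symbol, 6 ε)
  (1+·1)?·0 : 9 transitions (3 symbol, 6 ε)
  ((1+·1)?·0)? : 12 transitions (3 symbol, 9 ε)
  0·1·1 : 3 transitions (3 symbol, 0 ε)
  ((1+·1)?·0)?|0·1·1 : 19 transitions (6 symbol, 13 ε)
  (((1+·1)?·0)?|0·1·1)? : 22 transitions (6 symbol, 16 ε)

22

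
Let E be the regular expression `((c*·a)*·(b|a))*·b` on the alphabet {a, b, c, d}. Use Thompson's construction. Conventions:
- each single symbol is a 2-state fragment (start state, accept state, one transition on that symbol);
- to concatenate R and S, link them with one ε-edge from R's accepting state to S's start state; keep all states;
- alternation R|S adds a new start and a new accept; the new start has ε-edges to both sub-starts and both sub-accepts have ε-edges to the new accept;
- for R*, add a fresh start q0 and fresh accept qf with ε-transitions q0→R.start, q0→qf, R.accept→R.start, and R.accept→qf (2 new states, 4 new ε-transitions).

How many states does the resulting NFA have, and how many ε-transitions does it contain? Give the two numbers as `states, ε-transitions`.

Building bottom-up:
Each of the 5 symbol leaves contributes 2 states and 0 ε-transitions.
  c* → 4 states, 4 ε-transitions
  c*·a → 6 states, 5 ε-transitions
  (c*·a)* → 8 states, 9 ε-transitions
  b|a → 6 states, 4 ε-transitions
  (c*·a)*·(b|a) → 14 states, 14 ε-transitions
  ((c*·a)*·(b|a))* → 16 states, 18 ε-transitions
  ((c*·a)*·(b|a))*·b → 18 states, 19 ε-transitions

18, 19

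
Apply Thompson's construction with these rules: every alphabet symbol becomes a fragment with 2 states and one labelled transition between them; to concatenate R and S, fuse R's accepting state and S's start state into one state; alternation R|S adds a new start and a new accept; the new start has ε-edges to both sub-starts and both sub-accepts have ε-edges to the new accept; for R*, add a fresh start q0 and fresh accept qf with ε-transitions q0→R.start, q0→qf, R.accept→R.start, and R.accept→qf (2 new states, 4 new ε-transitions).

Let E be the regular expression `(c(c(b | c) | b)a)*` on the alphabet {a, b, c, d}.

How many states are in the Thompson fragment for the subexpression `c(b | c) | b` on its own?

11

Fragment for `c(b | c) | b`:
Each of the 4 symbol leaves contributes a 2-state fragment.
  b | c — 6 states
  c(b | c) — 7 states
  c(b | c) | b — 11 states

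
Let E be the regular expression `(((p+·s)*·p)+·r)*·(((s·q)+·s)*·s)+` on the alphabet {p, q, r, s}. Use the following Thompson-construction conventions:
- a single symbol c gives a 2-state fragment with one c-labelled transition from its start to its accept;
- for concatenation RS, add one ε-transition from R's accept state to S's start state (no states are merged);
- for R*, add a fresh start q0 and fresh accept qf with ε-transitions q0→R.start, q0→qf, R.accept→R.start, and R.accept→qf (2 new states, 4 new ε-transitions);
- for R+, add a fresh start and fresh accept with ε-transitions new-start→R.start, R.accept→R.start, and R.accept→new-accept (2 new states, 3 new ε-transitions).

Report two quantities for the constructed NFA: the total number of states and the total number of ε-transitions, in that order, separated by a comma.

30, 31

Per subexpression:
Each of the 8 symbol leaves contributes 2 states and 0 ε-transitions.
  p+ = 4 states, 3 ε-transitions
  p+·s = 6 states, 4 ε-transitions
  (p+·s)* = 8 states, 8 ε-transitions
  (p+·s)*·p = 10 states, 9 ε-transitions
  ((p+·s)*·p)+ = 12 states, 12 ε-transitions
  ((p+·s)*·p)+·r = 14 states, 13 ε-transitions
  (((p+·s)*·p)+·r)* = 16 states, 17 ε-transitions
  s·q = 4 states, 1 ε-transition
  (s·q)+ = 6 states, 4 ε-transitions
  (s·q)+·s = 8 states, 5 ε-transitions
  ((s·q)+·s)* = 10 states, 9 ε-transitions
  ((s·q)+·s)*·s = 12 states, 10 ε-transitions
  (((s·q)+·s)*·s)+ = 14 states, 13 ε-transitions
  (((p+·s)*·p)+·r)*·(((s·q)+·s)*·s)+ = 30 states, 31 ε-transitions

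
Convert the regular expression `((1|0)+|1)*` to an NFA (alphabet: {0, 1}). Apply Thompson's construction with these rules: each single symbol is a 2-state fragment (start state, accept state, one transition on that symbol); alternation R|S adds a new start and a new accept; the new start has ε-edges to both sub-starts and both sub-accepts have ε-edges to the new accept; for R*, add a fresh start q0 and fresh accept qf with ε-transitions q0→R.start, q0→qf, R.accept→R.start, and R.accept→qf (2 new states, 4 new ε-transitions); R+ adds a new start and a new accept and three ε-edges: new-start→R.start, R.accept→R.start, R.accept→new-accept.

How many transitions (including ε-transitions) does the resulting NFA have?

Recursing over subexpressions:
Each of the 3 symbol leaves contributes 1 transition (1 symbol, 0 ε).
  1|0 — 6 transitions (2 symbol, 4 ε)
  (1|0)+ — 9 transitions (2 symbol, 7 ε)
  (1|0)+|1 — 14 transitions (3 symbol, 11 ε)
  ((1|0)+|1)* — 18 transitions (3 symbol, 15 ε)

18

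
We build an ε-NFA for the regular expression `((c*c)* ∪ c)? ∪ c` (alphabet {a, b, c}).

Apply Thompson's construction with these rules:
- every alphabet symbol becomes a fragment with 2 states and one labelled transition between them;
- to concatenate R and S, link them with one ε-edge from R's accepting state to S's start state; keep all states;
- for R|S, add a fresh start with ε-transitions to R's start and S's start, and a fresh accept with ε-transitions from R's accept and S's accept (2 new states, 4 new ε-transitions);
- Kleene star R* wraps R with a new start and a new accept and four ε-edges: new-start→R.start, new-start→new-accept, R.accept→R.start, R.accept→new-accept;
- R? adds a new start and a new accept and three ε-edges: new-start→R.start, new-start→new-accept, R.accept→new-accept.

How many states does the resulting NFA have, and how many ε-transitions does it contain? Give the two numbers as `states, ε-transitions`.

18, 20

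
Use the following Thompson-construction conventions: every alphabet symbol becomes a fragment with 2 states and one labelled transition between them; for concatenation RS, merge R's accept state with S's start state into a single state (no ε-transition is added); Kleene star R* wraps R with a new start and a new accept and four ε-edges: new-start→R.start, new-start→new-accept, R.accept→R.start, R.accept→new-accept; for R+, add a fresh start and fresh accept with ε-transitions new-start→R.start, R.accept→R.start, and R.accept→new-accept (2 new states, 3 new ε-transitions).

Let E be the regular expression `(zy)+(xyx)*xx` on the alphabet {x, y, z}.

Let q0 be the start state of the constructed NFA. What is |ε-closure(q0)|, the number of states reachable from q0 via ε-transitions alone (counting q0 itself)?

2

Work bottom-up. For each fragment F, track |ε-closure(F.start)| and whether F's accept lies in that closure (i.e. whether F accepts ε). A single-symbol fragment has closure size 1 and does not accept ε.
  zy : same as the first factor's closure: C = 1
  (zy)+ : new start ε-reaches only the body's start; the new accept needs a symbol first: C = 1 + 1 = 2
  xyx : C equals the left operand's closure size = 1 (its accept is not ε-reachable, so the closure stops there)
  (xyx)* : new start has ε-edges to the inner start and to the new accept, so C = 2 + 1 = 3
  (zy)+(xyx)*xx : C equals the left operand's closure size = 2 (its accept is not ε-reachable, so the closure stops there)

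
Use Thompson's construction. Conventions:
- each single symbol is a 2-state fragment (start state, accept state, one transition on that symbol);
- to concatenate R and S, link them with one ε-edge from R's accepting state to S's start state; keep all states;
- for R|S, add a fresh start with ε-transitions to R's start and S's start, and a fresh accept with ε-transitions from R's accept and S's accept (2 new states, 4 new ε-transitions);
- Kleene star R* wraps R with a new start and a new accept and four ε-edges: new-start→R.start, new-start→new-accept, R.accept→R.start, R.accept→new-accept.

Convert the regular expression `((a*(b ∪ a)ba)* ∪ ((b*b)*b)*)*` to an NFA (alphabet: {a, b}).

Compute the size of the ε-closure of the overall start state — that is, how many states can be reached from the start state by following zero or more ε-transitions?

21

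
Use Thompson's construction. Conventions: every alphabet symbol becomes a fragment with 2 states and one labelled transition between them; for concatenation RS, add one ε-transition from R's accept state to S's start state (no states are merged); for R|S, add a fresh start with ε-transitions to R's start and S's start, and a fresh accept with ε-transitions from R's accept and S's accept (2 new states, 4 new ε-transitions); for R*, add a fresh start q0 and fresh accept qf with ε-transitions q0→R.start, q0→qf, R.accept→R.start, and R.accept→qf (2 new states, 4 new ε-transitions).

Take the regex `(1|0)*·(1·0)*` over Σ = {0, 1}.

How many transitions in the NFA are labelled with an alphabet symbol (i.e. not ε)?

4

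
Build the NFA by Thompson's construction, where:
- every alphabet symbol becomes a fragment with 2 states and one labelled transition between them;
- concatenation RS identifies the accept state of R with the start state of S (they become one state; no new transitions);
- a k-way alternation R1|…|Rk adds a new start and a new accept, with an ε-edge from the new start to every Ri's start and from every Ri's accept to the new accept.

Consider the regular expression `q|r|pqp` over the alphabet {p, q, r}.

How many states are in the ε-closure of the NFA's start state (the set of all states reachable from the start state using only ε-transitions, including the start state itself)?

Work bottom-up. For each fragment F, track |ε-closure(F.start)| and whether F's accept lies in that closure (i.e. whether F accepts ε). A single-symbol fragment has closure size 1 and does not accept ε.
  pqp → |ε-closure| equals the left operand's closure size = 1 (its accept is not ε-reachable, so the closure stops there)
  q|r|pqp → |ε-closure| = 1 + 1 + 1 + 1 = 4 (the new accept is not ε-reachable since no branch accepts ε)

4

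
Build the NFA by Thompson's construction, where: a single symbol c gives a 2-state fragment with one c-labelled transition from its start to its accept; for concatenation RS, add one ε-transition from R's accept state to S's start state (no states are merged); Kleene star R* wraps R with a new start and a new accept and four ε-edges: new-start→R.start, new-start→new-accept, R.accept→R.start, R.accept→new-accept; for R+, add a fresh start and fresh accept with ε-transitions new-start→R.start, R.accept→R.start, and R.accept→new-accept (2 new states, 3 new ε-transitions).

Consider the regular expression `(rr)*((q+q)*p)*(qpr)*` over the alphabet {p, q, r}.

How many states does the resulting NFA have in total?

26

Recursing over subexpressions:
Each of the 8 symbol leaves contributes a 2-state fragment.
  rr : 4 states
  (rr)* : 6 states
  q+ : 4 states
  q+q : 6 states
  (q+q)* : 8 states
  (q+q)*p : 10 states
  ((q+q)*p)* : 12 states
  qpr : 6 states
  (qpr)* : 8 states
  (rr)*((q+q)*p)*(qpr)* : 26 states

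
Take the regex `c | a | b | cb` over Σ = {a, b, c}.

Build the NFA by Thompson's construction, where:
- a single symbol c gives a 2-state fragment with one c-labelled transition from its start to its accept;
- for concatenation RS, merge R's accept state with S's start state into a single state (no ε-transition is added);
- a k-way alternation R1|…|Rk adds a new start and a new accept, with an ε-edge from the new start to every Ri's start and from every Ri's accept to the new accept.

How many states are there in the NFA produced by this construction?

Bottom-up over the parse tree:
Each of the 5 symbol leaves contributes a 2-state fragment.
  cb → 3 states
  c | a | b | cb → 11 states

11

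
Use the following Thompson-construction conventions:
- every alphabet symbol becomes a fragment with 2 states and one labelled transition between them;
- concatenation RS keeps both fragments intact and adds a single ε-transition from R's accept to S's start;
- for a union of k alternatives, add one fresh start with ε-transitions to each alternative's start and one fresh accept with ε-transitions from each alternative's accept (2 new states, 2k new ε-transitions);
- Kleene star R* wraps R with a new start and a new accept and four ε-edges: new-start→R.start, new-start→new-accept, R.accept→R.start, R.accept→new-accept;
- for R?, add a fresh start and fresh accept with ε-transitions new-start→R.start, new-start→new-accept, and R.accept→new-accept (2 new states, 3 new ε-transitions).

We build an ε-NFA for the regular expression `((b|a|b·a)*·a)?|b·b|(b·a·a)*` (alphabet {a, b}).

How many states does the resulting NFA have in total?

30

By structural recursion:
Each of the 10 symbol leaves contributes a 2-state fragment.
  b·a = 4 states
  b|a|b·a = 10 states
  (b|a|b·a)* = 12 states
  (b|a|b·a)*·a = 14 states
  ((b|a|b·a)*·a)? = 16 states
  b·b = 4 states
  b·a·a = 6 states
  (b·a·a)* = 8 states
  ((b|a|b·a)*·a)?|b·b|(b·a·a)* = 30 states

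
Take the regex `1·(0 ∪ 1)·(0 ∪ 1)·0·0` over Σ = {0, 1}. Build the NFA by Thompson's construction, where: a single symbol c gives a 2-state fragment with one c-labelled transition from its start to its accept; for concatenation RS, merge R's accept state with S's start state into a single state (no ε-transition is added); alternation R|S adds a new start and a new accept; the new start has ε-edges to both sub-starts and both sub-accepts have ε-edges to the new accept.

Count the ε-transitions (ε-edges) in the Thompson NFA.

8

Per subexpression:
Each of the 7 symbol leaves contributes 0 ε-transitions.
  0 ∪ 1 : 4 ε-transitions
  0 ∪ 1 : 4 ε-transitions
  1·(0 ∪ 1)·(0 ∪ 1)·0·0 : 8 ε-transitions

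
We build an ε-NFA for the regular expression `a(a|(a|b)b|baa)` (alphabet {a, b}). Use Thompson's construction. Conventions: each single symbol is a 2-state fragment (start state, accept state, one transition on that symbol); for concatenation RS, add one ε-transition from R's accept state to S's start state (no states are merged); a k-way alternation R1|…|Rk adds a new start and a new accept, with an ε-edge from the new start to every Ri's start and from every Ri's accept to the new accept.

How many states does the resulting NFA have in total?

20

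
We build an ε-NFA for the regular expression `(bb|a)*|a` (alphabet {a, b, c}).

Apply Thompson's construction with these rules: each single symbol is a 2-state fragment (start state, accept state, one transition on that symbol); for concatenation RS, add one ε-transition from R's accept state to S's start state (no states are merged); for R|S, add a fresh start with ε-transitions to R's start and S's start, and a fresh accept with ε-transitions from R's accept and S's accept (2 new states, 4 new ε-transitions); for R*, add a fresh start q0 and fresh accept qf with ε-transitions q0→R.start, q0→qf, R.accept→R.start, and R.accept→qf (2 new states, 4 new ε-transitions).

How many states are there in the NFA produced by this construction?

Bottom-up over the parse tree:
Each of the 4 symbol leaves contributes a 2-state fragment.
  bb = 4 states
  bb|a = 8 states
  (bb|a)* = 10 states
  (bb|a)*|a = 14 states

14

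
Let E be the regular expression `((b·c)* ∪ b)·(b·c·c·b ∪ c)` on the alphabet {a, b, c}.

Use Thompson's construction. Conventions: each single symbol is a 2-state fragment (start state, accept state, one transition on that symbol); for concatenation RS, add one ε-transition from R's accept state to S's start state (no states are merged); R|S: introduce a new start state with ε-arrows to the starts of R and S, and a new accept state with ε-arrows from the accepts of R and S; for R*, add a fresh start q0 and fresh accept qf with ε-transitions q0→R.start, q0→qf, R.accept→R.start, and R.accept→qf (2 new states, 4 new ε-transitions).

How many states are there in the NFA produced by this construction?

22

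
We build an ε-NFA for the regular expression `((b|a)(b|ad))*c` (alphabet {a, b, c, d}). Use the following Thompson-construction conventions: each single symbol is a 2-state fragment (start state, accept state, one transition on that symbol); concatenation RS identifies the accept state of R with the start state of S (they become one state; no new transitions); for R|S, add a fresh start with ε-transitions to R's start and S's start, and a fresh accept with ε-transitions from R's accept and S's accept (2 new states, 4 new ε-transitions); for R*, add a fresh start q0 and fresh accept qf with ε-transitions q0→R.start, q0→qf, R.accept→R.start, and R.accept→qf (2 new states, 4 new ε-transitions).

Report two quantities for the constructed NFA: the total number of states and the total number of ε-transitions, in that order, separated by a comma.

15, 12

Per subexpression:
Each of the 6 symbol leaves contributes 2 states and 0 ε-transitions.
  b|a = 6 states, 4 ε-transitions
  ad = 3 states, 0 ε-transitions
  b|ad = 7 states, 4 ε-transitions
  (b|a)(b|ad) = 12 states, 8 ε-transitions
  ((b|a)(b|ad))* = 14 states, 12 ε-transitions
  ((b|a)(b|ad))*c = 15 states, 12 ε-transitions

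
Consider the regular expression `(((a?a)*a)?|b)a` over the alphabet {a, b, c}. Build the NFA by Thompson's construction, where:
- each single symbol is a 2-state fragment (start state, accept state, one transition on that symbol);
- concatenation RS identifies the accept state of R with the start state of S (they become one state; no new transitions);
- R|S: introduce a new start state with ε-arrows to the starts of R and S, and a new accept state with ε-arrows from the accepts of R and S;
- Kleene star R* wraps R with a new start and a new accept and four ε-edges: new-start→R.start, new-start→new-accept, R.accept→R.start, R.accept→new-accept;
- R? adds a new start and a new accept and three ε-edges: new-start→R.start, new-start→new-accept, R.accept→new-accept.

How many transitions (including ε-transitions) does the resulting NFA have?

By structural recursion:
Each of the 5 symbol leaves contributes 1 transition (1 symbol, 0 ε).
  a? → 4 transitions (1 symbol, 3 ε)
  a?a → 5 transitions (2 symbol, 3 ε)
  (a?a)* → 9 transitions (2 symbol, 7 ε)
  (a?a)*a → 10 transitions (3 symbol, 7 ε)
  ((a?a)*a)? → 13 transitions (3 symbol, 10 ε)
  ((a?a)*a)?|b → 18 transitions (4 symbol, 14 ε)
  (((a?a)*a)?|b)a → 19 transitions (5 symbol, 14 ε)

19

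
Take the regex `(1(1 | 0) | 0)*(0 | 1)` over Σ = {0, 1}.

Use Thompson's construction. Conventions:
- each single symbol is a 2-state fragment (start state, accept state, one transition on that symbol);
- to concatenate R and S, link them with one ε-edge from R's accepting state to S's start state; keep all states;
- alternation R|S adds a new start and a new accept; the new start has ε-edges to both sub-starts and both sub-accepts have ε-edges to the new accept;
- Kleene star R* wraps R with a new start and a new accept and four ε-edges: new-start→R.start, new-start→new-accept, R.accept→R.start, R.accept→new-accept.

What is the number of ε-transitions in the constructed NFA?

18

Bottom-up over the parse tree:
Each of the 6 symbol leaves contributes 0 ε-transitions.
  1 | 0 → 4 ε-transitions
  1(1 | 0) → 5 ε-transitions
  1(1 | 0) | 0 → 9 ε-transitions
  (1(1 | 0) | 0)* → 13 ε-transitions
  0 | 1 → 4 ε-transitions
  (1(1 | 0) | 0)*(0 | 1) → 18 ε-transitions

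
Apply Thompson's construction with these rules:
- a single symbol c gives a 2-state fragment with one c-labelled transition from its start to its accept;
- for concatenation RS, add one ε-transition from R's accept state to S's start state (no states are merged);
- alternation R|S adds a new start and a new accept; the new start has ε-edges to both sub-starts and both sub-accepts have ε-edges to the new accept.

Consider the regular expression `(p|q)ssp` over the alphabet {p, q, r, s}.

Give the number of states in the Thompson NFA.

Bottom-up over the parse tree:
Each of the 5 symbol leaves contributes a 2-state fragment.
  p|q : 6 states
  (p|q)ssp : 12 states

12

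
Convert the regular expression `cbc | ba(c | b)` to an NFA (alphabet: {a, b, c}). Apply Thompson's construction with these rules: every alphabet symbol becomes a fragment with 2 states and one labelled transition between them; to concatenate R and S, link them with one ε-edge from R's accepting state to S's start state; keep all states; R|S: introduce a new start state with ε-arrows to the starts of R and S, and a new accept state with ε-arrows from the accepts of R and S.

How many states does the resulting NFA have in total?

Bottom-up over the parse tree:
Each of the 7 symbol leaves contributes a 2-state fragment.
  cbc = 6 states
  c | b = 6 states
  ba(c | b) = 10 states
  cbc | ba(c | b) = 18 states

18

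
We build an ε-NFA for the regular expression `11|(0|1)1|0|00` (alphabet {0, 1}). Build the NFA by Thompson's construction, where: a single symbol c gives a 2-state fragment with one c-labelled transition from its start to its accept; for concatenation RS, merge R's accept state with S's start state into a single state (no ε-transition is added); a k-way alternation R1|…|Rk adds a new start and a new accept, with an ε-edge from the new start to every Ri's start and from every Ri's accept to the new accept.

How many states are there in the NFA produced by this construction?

By structural recursion:
Each of the 8 symbol leaves contributes a 2-state fragment.
  11 → 3 states
  0|1 → 6 states
  (0|1)1 → 7 states
  00 → 3 states
  11|(0|1)1|0|00 → 17 states

17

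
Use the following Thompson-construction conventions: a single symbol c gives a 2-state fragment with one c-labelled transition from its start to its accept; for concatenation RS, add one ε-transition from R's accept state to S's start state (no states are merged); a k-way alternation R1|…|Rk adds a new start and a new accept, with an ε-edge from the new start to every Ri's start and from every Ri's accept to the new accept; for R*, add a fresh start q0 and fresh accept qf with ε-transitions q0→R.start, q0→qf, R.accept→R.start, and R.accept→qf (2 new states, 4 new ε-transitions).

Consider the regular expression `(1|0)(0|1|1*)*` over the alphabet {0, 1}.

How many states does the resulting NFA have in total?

18

Building bottom-up:
Each of the 5 symbol leaves contributes a 2-state fragment.
  1|0 — 6 states
  1* — 4 states
  0|1|1* — 10 states
  (0|1|1*)* — 12 states
  (1|0)(0|1|1*)* — 18 states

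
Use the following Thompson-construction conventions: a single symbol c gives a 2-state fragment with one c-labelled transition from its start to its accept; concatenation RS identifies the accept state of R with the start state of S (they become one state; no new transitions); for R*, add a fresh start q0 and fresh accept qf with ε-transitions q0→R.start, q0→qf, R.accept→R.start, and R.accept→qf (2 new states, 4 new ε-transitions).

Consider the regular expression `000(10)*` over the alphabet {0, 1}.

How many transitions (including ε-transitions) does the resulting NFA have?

9

By structural recursion:
Each of the 5 symbol leaves contributes 1 transition (1 symbol, 0 ε).
  10 = 2 transitions (2 symbol, 0 ε)
  (10)* = 6 transitions (2 symbol, 4 ε)
  000(10)* = 9 transitions (5 symbol, 4 ε)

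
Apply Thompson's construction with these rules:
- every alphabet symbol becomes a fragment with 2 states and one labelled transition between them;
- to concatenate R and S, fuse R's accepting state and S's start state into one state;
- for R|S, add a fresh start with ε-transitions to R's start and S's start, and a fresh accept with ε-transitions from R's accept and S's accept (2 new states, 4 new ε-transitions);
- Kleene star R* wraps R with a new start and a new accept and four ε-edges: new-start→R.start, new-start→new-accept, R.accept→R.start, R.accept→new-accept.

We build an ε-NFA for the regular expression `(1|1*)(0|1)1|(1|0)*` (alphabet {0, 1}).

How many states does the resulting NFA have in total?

By structural recursion:
Each of the 7 symbol leaves contributes a 2-state fragment.
  1* — 4 states
  1|1* — 8 states
  0|1 — 6 states
  (1|1*)(0|1)1 — 14 states
  1|0 — 6 states
  (1|0)* — 8 states
  (1|1*)(0|1)1|(1|0)* — 24 states

24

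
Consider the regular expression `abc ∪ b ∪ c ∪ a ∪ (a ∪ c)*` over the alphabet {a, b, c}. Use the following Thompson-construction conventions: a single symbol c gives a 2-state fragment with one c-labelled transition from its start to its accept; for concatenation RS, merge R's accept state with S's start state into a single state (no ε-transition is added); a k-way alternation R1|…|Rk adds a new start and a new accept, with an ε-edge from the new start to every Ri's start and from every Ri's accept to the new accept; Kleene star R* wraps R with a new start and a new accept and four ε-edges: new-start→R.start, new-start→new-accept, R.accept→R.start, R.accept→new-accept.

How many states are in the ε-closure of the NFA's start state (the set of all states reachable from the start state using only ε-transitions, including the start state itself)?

Compute the ε-closure size of each fragment's start state recursively; a symbol fragment's start has no outgoing ε-edge, so its closure is just itself (size 1).
  abc : same as the first factor's closure: C = 1
  a ∪ c : new start ε-reaches every alternative's start; none of them accept ε, so the new accept is not reached: C = 1 + 1 + 1 = 3
  (a ∪ c)* : C = 1 (new start) + 3 (body) + 1 (new accept) = 5
  abc ∪ b ∪ c ∪ a ∪ (a ∪ c)* : C = 1 (new start) + (1 + 1 + 1 + 1 + 5) + 1 (new accept, since some branch ε-reaches its own accept) = 11

11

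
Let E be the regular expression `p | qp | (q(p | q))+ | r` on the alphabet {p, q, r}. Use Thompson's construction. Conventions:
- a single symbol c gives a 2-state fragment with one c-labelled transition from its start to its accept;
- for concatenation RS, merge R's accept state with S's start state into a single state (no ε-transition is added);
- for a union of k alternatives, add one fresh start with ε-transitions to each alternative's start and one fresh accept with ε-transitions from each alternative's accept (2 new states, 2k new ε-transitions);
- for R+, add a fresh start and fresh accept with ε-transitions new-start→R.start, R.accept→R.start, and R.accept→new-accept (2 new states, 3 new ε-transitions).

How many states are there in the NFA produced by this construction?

Bottom-up over the parse tree:
Each of the 7 symbol leaves contributes a 2-state fragment.
  qp — 3 states
  p | q — 6 states
  q(p | q) — 7 states
  (q(p | q))+ — 9 states
  p | qp | (q(p | q))+ | r — 18 states

18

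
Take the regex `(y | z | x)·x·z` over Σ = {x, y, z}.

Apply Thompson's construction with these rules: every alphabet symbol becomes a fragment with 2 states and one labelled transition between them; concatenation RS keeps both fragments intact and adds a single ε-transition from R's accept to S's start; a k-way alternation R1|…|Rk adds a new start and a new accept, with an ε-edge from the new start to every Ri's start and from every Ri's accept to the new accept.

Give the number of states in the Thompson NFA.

12

Recursing over subexpressions:
Each of the 5 symbol leaves contributes a 2-state fragment.
  y | z | x → 8 states
  (y | z | x)·x·z → 12 states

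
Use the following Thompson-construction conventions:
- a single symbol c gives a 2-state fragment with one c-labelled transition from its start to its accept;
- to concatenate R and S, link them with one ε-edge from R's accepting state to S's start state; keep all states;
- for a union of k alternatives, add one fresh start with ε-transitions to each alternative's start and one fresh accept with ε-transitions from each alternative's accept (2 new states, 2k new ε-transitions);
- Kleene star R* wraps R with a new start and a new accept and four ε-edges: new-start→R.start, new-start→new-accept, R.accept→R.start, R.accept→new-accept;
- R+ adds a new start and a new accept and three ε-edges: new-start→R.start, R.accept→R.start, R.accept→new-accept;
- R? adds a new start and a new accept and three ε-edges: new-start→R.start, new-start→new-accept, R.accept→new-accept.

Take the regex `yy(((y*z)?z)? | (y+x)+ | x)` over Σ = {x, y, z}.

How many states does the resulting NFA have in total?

28

Recursing over subexpressions:
Each of the 8 symbol leaves contributes a 2-state fragment.
  y* — 4 states
  y*z — 6 states
  (y*z)? — 8 states
  (y*z)?z — 10 states
  ((y*z)?z)? — 12 states
  y+ — 4 states
  y+x — 6 states
  (y+x)+ — 8 states
  ((y*z)?z)? | (y+x)+ | x — 24 states
  yy(((y*z)?z)? | (y+x)+ | x) — 28 states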